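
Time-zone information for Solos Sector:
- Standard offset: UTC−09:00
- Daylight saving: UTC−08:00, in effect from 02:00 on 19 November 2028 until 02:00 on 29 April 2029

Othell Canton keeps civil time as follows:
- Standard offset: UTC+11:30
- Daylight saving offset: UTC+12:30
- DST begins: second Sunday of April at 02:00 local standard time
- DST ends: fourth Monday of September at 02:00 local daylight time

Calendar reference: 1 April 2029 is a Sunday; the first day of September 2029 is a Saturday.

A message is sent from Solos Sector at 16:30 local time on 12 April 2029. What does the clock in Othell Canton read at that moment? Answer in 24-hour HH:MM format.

13:00

Daylight saving runs 19 November 2028 – 29 April 2029; 12 April 2029 is inside that window, so Solos Sector is at UTC−08:00.
16:30 Solos Sector + 8h = 00:30 UTC (rolling into the next day, 13 April 2029).
1 April 2029 is a Sunday, so the first Sunday is April 1 and the second is April 8.
1 September 2029 is a Saturday, so the first Monday is September 3 and the fourth is September 24.
At the standard offset (UTC+11:30), 00:30 UTC + 11h30m = 12:00 Othell Canton standard time.
The standard-time date in Othell Canton, 13 April 2029, falls between 8 April and 24 September, so daylight saving is in effect and Othell Canton is at UTC+12:30.
00:30 UTC + 12h30m = 13:00 Othell Canton.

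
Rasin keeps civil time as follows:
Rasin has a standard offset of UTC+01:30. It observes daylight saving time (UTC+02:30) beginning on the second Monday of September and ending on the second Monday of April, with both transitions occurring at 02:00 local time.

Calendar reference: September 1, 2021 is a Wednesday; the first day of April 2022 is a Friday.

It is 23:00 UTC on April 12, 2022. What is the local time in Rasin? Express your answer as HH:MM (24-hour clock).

1 September 2021 is a Wednesday, so the first Monday is September 6 and the second is September 13.
1 April 2022 is a Friday, so the first Monday is April 4 and the second is April 11.
At the standard offset (UTC+01:30), 23:00 UTC + 1h30m = 00:30 Rasin standard time (rolling into the next day, 13 April 2022).
Daylight saving runs 13 September 2021 – 11 April 2022; the standard-time date in Rasin, April 13, 2022, is outside that window, so Rasin is on standard time at UTC+01:30.
23:00 UTC + 1h30m = 00:30 local (rolling into the next day, 13 April 2022).

00:30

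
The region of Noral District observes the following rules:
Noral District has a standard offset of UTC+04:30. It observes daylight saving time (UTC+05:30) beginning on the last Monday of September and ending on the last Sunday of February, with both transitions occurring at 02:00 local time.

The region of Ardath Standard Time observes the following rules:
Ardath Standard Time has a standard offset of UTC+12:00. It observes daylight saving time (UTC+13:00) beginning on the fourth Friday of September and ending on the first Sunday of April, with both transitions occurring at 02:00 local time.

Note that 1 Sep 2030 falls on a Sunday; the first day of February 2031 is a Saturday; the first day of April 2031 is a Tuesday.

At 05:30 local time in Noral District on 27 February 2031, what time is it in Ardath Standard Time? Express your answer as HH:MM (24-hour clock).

14:00

1 September 2030 is a Sunday, so Mondays fall on 2, 9, 16, 23, 30; the last is September 30.
1 February 2031 is a Saturday, so Sundays fall on 2, 9, 16, 23; the last is February 23.
Daylight saving runs 30 September 2030 – 23 February 2031; 27 February 2031 is outside that window, so Noral District is on standard time at UTC+04:30.
05:30 Noral District − 4h30m = 01:00 UTC.
1 September 2030 is a Sunday, so the first Friday is September 6 and the fourth is September 27.
1 April 2031 is a Tuesday, so the first Sunday is April 6.
At the standard offset (UTC+12:00), 01:00 UTC + 12h = 13:00 Ardath Standard Time standard time.
The standard-time date in Ardath Standard Time, 27 February 2031, falls between 27 September 2030 and 6 April 2031, so daylight saving is in effect and Ardath Standard Time is at UTC+13:00.
01:00 UTC + 13h = 14:00 Ardath Standard Time.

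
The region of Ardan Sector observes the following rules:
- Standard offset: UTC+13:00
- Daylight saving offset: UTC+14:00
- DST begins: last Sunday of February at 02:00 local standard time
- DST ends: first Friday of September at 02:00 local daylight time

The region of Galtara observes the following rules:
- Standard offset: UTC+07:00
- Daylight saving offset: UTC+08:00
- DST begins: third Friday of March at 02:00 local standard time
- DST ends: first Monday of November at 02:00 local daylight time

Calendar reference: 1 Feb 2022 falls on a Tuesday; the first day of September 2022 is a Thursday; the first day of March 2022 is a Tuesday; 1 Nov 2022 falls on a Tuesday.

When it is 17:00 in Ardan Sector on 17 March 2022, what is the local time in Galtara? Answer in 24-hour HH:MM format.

10:00

1 February 2022 is a Tuesday, so Sundays fall on 6, 13, 20, 27; the last is February 27.
1 September 2022 is a Thursday, so the first Friday is September 2.
Daylight saving runs 27 February – 2 September; 17 March 2022 is inside that window, so Ardan Sector is at UTC+14:00.
17:00 Ardan Sector − 14h = 03:00 UTC.
1 March 2022 is a Tuesday, so the first Friday is March 4 and the third is March 18.
1 November 2022 is a Tuesday, so the first Monday is November 7.
At the standard offset (UTC+07:00), 03:00 UTC + 7h = 10:00 Galtara standard time.
The standard-time date in Galtara, 17 March 2022, is outside the daylight-saving period (18 March – 7 November), so Galtara is on standard time, UTC+07:00.
03:00 UTC + 7h = 10:00 Galtara.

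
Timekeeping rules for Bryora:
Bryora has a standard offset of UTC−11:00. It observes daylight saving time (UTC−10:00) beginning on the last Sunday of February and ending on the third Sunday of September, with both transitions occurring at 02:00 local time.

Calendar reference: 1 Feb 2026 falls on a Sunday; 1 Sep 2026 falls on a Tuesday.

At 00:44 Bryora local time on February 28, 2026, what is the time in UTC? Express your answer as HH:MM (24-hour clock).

10:44

1 February 2026 is a Sunday, so Sundays fall on 1, 8, 15, 22; the last is February 22.
1 September 2026 is a Tuesday, so the first Sunday is September 6 and the third is September 20.
February 28, 2026 falls between 22 February and 20 September, so daylight saving is in effect and Bryora is at UTC−10:00.
00:44 local + 10h = 10:44 UTC.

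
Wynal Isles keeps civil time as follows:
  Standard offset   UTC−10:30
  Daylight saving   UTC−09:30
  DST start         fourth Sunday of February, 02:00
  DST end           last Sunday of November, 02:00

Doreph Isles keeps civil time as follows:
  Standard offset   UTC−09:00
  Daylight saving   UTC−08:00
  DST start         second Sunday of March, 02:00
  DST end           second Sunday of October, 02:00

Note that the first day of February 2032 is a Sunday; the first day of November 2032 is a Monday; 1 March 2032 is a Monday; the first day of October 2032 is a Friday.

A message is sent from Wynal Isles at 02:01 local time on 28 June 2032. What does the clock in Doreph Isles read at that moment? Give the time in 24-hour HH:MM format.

03:31

1 February 2032 is a Sunday, so the first Sunday is February 1 and the fourth is February 22.
1 November 2032 is a Monday, so Sundays fall on 7, 14, 21, 28; the last is November 28.
28 June 2032 falls between 22 February and 28 November, so daylight saving is in effect and Wynal Isles is at UTC−09:30.
02:01 Wynal Isles + 9h30m = 11:31 UTC.
1 March 2032 is a Monday, so the first Sunday is March 7 and the second is March 14.
1 October 2032 is a Friday, so the first Sunday is October 3 and the second is October 10.
At the standard offset (UTC−09:00), 11:31 UTC − 9h = 02:31 Doreph Isles standard time.
Daylight saving runs 14 March – 10 October; the standard-time date in Doreph Isles, 28 June 2032, is inside that window, so Doreph Isles is at UTC−08:00.
11:31 UTC − 8h = 03:31 Doreph Isles.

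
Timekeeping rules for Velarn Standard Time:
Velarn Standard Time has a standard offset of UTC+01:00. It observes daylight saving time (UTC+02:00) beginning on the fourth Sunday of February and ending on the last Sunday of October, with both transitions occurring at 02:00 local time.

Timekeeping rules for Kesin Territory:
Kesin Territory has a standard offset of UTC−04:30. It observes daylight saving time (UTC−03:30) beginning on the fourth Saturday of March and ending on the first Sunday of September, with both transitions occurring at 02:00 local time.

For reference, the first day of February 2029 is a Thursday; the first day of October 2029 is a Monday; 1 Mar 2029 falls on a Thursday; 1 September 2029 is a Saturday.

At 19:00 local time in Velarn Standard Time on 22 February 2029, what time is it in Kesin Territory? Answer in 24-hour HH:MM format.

13:30

1 February 2029 is a Thursday, so the first Sunday is February 4 and the fourth is February 25.
1 October 2029 is a Monday, so Sundays fall on 7, 14, 21, 28; the last is October 28.
Daylight saving runs 25 February – 28 October; 22 February 2029 is outside that window, so Velarn Standard Time is on standard time at UTC+01:00.
19:00 Velarn Standard Time − 1h = 18:00 UTC.
1 March 2029 is a Thursday, so the first Saturday is March 3 and the fourth is March 24.
1 September 2029 is a Saturday, so the first Sunday is September 2.
At the standard offset (UTC−04:30), 18:00 UTC − 4h30m = 13:30 Kesin Territory standard time.
Daylight saving runs 24 March – 2 September; the standard-time date in Kesin Territory, 22 February 2029, is outside that window, so Kesin Territory is on standard time at UTC−04:30.
18:00 UTC − 4h30m = 13:30 Kesin Territory.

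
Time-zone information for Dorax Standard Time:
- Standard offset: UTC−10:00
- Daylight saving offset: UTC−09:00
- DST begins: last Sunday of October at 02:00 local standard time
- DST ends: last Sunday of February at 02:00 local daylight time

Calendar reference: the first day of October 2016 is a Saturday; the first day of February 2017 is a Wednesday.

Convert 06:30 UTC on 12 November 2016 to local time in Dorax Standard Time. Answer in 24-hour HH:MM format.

21:30

1 October 2016 is a Saturday, so Sundays fall on 2, 9, 16, 23, 30; the last is October 30.
1 February 2017 is a Wednesday, so Sundays fall on 5, 12, 19, 26; the last is February 26.
At the standard offset (UTC−10:00), 06:30 UTC − 10h = 20:30 Dorax Standard Time standard time (rolling into the previous day, 11 November 2016).
The standard-time date in Dorax Standard Time, 11 November 2016, lies within the daylight-saving period (30 October 2016 – 26 February 2017), so Dorax Standard Time is on daylight time, UTC−09:00.
06:30 UTC − 9h = 21:30 local (rolling into the previous day, 11 November 2016).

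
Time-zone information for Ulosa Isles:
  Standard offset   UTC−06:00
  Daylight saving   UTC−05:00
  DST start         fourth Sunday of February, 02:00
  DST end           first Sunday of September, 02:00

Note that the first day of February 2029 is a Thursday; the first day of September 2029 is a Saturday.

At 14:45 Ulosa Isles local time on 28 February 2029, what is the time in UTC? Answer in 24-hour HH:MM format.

1 February 2029 is a Thursday, so the first Sunday is February 4 and the fourth is February 25.
1 September 2029 is a Saturday, so the first Sunday is September 2.
Daylight saving runs 25 February – 2 September; 28 February 2029 is inside that window, so Ulosa Isles is at UTC−05:00.
14:45 local + 5h = 19:45 UTC.

19:45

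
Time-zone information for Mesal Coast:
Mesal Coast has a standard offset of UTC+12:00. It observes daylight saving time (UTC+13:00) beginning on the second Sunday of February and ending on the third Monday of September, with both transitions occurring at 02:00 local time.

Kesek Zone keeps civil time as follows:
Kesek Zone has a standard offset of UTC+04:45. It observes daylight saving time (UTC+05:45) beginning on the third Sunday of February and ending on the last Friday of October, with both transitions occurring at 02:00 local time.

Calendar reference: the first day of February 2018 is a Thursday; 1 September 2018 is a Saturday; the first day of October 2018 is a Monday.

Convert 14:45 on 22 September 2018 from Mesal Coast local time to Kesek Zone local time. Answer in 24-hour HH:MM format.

1 February 2018 is a Thursday, so the first Sunday is February 4 and the second is February 11.
1 September 2018 is a Saturday, so the first Monday is September 3 and the third is September 17.
22 September 2018 is outside the daylight-saving period (11 February – 17 September), so Mesal Coast is on standard time, UTC+12:00.
14:45 Mesal Coast − 12h = 02:45 UTC.
1 February 2018 is a Thursday, so the first Sunday is February 4 and the third is February 18.
1 October 2018 is a Monday, so Fridays fall on 5, 12, 19, 26; the last is October 26.
At the standard offset (UTC+04:45), 02:45 UTC + 4h45m = 07:30 Kesek Zone standard time.
Daylight saving runs 18 February – 26 October; the standard-time date in Kesek Zone, 22 September 2018, is inside that window, so Kesek Zone is at UTC+05:45.
02:45 UTC + 5h45m = 08:30 Kesek Zone.

08:30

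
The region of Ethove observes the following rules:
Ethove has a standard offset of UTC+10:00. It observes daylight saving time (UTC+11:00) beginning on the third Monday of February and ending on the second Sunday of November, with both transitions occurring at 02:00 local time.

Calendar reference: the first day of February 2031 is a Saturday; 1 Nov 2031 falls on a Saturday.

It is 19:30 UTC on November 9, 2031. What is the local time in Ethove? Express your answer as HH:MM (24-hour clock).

05:30

1 February 2031 is a Saturday, so the first Monday is February 3 and the third is February 17.
1 November 2031 is a Saturday, so the first Sunday is November 2 and the second is November 9.
At the standard offset (UTC+10:00), 19:30 UTC + 10h = 05:30 Ethove standard time (rolling into the next day, 10 November 2031).
Daylight saving runs 17 February – 9 November; the standard-time date in Ethove, November 10, 2031, is outside that window, so Ethove is on standard time at UTC+10:00.
19:30 UTC + 10h = 05:30 local (rolling into the next day, 10 November 2031).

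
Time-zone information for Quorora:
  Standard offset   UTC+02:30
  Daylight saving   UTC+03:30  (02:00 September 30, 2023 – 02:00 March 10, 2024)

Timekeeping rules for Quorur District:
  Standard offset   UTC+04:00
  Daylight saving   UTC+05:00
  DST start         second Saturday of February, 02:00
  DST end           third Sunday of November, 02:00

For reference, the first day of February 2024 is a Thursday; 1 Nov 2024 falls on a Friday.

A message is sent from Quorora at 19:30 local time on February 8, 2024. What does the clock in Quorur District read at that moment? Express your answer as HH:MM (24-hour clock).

February 8, 2024 lies within the daylight-saving period (30 September 2023 – 10 March 2024), so Quorora is on daylight time, UTC+03:30.
19:30 Quorora − 3h30m = 16:00 UTC.
1 February 2024 is a Thursday, so the first Saturday is February 3 and the second is February 10.
1 November 2024 is a Friday, so the first Sunday is November 3 and the third is November 17.
At the standard offset (UTC+04:00), 16:00 UTC + 4h = 20:00 Quorur District standard time.
The standard-time date in Quorur District, February 8, 2024, is outside the daylight-saving period (10 February – 17 November), so Quorur District is on standard time, UTC+04:00.
16:00 UTC + 4h = 20:00 Quorur District.

20:00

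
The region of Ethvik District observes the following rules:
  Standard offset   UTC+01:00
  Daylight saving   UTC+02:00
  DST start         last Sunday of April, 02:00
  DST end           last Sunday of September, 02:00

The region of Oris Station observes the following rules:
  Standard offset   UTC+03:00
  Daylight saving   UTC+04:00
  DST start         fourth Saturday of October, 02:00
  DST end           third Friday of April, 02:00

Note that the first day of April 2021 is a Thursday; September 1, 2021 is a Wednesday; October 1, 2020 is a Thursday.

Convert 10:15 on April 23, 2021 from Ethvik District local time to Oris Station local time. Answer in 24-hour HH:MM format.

12:15

1 April 2021 is a Thursday, so Sundays fall on 4, 11, 18, 25; the last is April 25.
1 September 2021 is a Wednesday, so Sundays fall on 5, 12, 19, 26; the last is September 26.
April 23, 2021 is outside the daylight-saving period (25 April – 26 September), so Ethvik District is on standard time, UTC+01:00.
10:15 Ethvik District − 1h = 09:15 UTC.
1 October 2020 is a Thursday, so the first Saturday is October 3 and the fourth is October 24.
1 April 2021 is a Thursday, so the first Friday is April 2 and the third is April 16.
At the standard offset (UTC+03:00), 09:15 UTC + 3h = 12:15 Oris Station standard time.
The standard-time date in Oris Station, April 23, 2021, is outside the daylight-saving period (24 October 2020 – 16 April 2021), so Oris Station is on standard time, UTC+03:00.
09:15 UTC + 3h = 12:15 Oris Station.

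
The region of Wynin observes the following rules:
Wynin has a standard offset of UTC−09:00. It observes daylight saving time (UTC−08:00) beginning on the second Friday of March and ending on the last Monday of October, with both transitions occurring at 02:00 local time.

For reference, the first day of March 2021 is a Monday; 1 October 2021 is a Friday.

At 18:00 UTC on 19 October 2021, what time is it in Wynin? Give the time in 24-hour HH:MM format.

1 March 2021 is a Monday, so the first Friday is March 5 and the second is March 12.
1 October 2021 is a Friday, so Mondays fall on 4, 11, 18, 25; the last is October 25.
At the standard offset (UTC−09:00), 18:00 UTC − 9h = 09:00 Wynin standard time.
Daylight saving runs 12 March – 25 October; the standard-time date in Wynin, 19 October 2021, is inside that window, so Wynin is at UTC−08:00.
18:00 UTC − 8h = 10:00 local.

10:00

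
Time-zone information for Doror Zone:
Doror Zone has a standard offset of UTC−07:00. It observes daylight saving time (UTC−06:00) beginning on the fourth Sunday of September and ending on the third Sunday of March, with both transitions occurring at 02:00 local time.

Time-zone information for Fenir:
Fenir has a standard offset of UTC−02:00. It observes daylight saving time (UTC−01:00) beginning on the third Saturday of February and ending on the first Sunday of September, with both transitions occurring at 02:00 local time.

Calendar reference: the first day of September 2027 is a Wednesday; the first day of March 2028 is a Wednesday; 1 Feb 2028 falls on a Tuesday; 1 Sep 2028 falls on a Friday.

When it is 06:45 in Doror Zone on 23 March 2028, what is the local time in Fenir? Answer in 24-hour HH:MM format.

1 September 2027 is a Wednesday, so the first Sunday is September 5 and the fourth is September 26.
1 March 2028 is a Wednesday, so the first Sunday is March 5 and the third is March 19.
23 March 2028 does not fall between 26 September 2027 and 19 March 2028, so daylight saving is not in effect and Doror Zone is at UTC−07:00.
06:45 Doror Zone + 7h = 13:45 UTC.
1 February 2028 is a Tuesday, so the first Saturday is February 5 and the third is February 19.
1 September 2028 is a Friday, so the first Sunday is September 3.
At the standard offset (UTC−02:00), 13:45 UTC − 2h = 11:45 Fenir standard time.
The standard-time date in Fenir, 23 March 2028, lies within the daylight-saving period (19 February – 3 September), so Fenir is on daylight time, UTC−01:00.
13:45 UTC − 1h = 12:45 Fenir.

12:45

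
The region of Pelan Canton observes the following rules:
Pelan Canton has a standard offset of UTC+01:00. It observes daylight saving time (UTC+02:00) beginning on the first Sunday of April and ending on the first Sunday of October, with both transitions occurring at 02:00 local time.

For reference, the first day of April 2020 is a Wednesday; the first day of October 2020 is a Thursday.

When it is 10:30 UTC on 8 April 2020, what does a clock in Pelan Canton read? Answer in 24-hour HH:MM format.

12:30

1 April 2020 is a Wednesday, so the first Sunday is April 5.
1 October 2020 is a Thursday, so the first Sunday is October 4.
At the standard offset (UTC+01:00), 10:30 UTC + 1h = 11:30 Pelan Canton standard time.
Daylight saving runs 5 April – 4 October; the standard-time date in Pelan Canton, 8 April 2020, is inside that window, so Pelan Canton is at UTC+02:00.
10:30 UTC + 2h = 12:30 local.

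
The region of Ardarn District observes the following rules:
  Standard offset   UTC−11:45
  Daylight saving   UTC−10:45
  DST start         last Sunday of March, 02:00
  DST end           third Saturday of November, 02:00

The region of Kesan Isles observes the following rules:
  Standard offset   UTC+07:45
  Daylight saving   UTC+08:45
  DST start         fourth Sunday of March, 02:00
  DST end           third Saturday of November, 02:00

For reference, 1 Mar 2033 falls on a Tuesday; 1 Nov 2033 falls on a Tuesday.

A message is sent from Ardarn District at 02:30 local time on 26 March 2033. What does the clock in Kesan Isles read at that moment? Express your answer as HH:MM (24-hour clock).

1 March 2033 is a Tuesday, so Sundays fall on 6, 13, 20, 27; the last is March 27.
1 November 2033 is a Tuesday, so the first Saturday is November 5 and the third is November 19.
26 March 2033 is outside the daylight-saving period (27 March – 19 November), so Ardarn District is on standard time, UTC−11:45.
02:30 Ardarn District + 11h45m = 14:15 UTC.
1 March 2033 is a Tuesday, so the first Sunday is March 6 and the fourth is March 27.
1 November 2033 is a Tuesday, so the first Saturday is November 5 and the third is November 19.
At the standard offset (UTC+07:45), 14:15 UTC + 7h45m = 22:00 Kesan Isles standard time.
The standard-time date in Kesan Isles, 26 March 2033, is outside the daylight-saving period (27 March – 19 November), so Kesan Isles is on standard time, UTC+07:45.
14:15 UTC + 7h45m = 22:00 Kesan Isles.

22:00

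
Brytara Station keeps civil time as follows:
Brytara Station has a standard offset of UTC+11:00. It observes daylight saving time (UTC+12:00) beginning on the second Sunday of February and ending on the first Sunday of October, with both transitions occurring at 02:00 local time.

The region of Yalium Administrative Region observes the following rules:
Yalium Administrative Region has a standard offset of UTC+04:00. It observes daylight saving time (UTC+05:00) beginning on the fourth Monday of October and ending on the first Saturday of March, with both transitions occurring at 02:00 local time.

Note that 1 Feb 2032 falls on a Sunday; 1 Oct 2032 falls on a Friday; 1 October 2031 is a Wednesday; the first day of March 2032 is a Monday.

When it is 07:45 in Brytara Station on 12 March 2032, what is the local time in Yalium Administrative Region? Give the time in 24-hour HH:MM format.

23:45

1 February 2032 is a Sunday, so the first Sunday is February 1 and the second is February 8.
1 October 2032 is a Friday, so the first Sunday is October 3.
12 March 2032 falls between 8 February and 3 October, so daylight saving is in effect and Brytara Station is at UTC+12:00.
07:45 Brytara Station − 12h = 19:45 UTC (rolling into the previous day, 11 March 2032).
1 October 2031 is a Wednesday, so the first Monday is October 6 and the fourth is October 27.
1 March 2032 is a Monday, so the first Saturday is March 6.
At the standard offset (UTC+04:00), 19:45 UTC + 4h = 23:45 Yalium Administrative Region standard time.
Daylight saving runs 27 October 2031 – 6 March 2032; the standard-time date in Yalium Administrative Region, 11 March 2032, is outside that window, so Yalium Administrative Region is on standard time at UTC+04:00.
19:45 UTC + 4h = 23:45 Yalium Administrative Region.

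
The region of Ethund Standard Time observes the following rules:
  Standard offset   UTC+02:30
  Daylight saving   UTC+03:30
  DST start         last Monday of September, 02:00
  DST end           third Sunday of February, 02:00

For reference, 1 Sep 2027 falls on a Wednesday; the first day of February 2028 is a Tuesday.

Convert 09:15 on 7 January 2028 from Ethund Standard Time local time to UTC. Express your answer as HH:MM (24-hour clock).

1 September 2027 is a Wednesday, so Mondays fall on 6, 13, 20, 27; the last is September 27.
1 February 2028 is a Tuesday, so the first Sunday is February 6 and the third is February 20.
Daylight saving runs 27 September 2027 – 20 February 2028; 7 January 2028 is inside that window, so Ethund Standard Time is at UTC+03:30.
09:15 local − 3h30m = 05:45 UTC.

05:45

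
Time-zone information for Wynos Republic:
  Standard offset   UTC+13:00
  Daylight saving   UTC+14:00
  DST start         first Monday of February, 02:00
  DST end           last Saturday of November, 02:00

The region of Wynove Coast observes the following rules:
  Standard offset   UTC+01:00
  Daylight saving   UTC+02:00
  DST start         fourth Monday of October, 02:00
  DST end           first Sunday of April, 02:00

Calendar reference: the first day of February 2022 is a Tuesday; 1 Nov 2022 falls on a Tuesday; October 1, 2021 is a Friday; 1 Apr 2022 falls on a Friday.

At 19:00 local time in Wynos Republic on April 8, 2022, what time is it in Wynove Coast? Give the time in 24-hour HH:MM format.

1 February 2022 is a Tuesday, so the first Monday is February 7.
1 November 2022 is a Tuesday, so Saturdays fall on 5, 12, 19, 26; the last is November 26.
April 8, 2022 lies within the daylight-saving period (7 February – 26 November), so Wynos Republic is on daylight time, UTC+14:00.
19:00 Wynos Republic − 14h = 05:00 UTC.
1 October 2021 is a Friday, so the first Monday is October 4 and the fourth is October 25.
1 April 2022 is a Friday, so the first Sunday is April 3.
At the standard offset (UTC+01:00), 05:00 UTC + 1h = 06:00 Wynove Coast standard time.
The standard-time date in Wynove Coast, April 8, 2022, is outside the daylight-saving period (25 October 2021 – 3 April 2022), so Wynove Coast is on standard time, UTC+01:00.
05:00 UTC + 1h = 06:00 Wynove Coast.

06:00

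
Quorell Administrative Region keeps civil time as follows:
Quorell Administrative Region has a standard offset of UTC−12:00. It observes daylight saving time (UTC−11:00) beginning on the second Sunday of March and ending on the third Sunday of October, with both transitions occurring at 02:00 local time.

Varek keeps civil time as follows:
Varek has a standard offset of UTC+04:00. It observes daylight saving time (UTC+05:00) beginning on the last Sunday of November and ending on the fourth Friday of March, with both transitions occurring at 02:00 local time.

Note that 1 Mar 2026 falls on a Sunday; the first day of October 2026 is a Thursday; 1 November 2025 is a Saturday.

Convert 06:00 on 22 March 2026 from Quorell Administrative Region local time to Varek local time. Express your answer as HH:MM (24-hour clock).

1 March 2026 is a Sunday, so the first Sunday is March 1 and the second is March 8.
1 October 2026 is a Thursday, so the first Sunday is October 4 and the third is October 18.
Daylight saving runs 8 March – 18 October; 22 March 2026 is inside that window, so Quorell Administrative Region is at UTC−11:00.
06:00 Quorell Administrative Region + 11h = 17:00 UTC.
1 November 2025 is a Saturday, so Sundays fall on 2, 9, 16, 23, 30; the last is November 30.
1 March 2026 is a Sunday, so the first Friday is March 6 and the fourth is March 27.
At the standard offset (UTC+04:00), 17:00 UTC + 4h = 21:00 Varek standard time.
Daylight saving runs 30 November 2025 – 27 March 2026; the standard-time date in Varek, 22 March 2026, is inside that window, so Varek is at UTC+05:00.
17:00 UTC + 5h = 22:00 Varek.

22:00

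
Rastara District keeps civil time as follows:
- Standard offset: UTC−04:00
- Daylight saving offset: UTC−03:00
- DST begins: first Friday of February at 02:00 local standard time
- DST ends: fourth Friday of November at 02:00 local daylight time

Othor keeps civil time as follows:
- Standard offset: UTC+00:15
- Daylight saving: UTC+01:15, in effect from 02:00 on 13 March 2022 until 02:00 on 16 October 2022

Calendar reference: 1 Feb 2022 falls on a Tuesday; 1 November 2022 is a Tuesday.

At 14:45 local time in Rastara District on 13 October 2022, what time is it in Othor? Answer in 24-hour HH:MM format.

1 February 2022 is a Tuesday, so the first Friday is February 4.
1 November 2022 is a Tuesday, so the first Friday is November 4 and the fourth is November 25.
Daylight saving runs 4 February – 25 November; 13 October 2022 is inside that window, so Rastara District is at UTC−03:00.
14:45 Rastara District + 3h = 17:45 UTC.
At the standard offset (UTC+00:15), 17:45 UTC + 0h15m = 18:00 Othor standard time.
The standard-time date in Othor, 13 October 2022, falls between 13 March and 16 October, so daylight saving is in effect and Othor is at UTC+01:15.
17:45 UTC + 1h15m = 19:00 Othor.

19:00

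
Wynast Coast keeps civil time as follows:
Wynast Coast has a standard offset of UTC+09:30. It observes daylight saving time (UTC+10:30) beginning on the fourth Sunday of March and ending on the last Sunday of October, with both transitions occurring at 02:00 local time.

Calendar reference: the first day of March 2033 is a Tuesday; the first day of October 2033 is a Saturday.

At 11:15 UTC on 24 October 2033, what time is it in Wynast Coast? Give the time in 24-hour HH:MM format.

21:45

1 March 2033 is a Tuesday, so the first Sunday is March 6 and the fourth is March 27.
1 October 2033 is a Saturday, so Sundays fall on 2, 9, 16, 23, 30; the last is October 30.
At the standard offset (UTC+09:30), 11:15 UTC + 9h30m = 20:45 Wynast Coast standard time.
Daylight saving runs 27 March – 30 October; the standard-time date in Wynast Coast, 24 October 2033, is inside that window, so Wynast Coast is at UTC+10:30.
11:15 UTC + 10h30m = 21:45 local.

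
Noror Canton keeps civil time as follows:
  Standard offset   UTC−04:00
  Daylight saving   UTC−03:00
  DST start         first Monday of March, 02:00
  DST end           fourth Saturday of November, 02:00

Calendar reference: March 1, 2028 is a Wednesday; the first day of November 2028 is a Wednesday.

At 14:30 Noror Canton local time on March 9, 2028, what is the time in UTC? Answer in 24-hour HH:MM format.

17:30

1 March 2028 is a Wednesday, so the first Monday is March 6.
1 November 2028 is a Wednesday, so the first Saturday is November 4 and the fourth is November 25.
March 9, 2028 falls between 6 March and 25 November, so daylight saving is in effect and Noror Canton is at UTC−03:00.
14:30 local + 3h = 17:30 UTC.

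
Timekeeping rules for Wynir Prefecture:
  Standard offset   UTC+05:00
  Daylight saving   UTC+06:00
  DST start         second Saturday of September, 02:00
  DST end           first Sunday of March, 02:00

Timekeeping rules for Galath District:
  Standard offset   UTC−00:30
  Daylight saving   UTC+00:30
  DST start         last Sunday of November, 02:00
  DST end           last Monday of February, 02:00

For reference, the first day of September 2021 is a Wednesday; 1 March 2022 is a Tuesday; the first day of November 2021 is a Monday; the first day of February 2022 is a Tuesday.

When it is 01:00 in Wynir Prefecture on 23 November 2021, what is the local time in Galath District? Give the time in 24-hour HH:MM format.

1 September 2021 is a Wednesday, so the first Saturday is September 4 and the second is September 11.
1 March 2022 is a Tuesday, so the first Sunday is March 6.
Daylight saving runs 11 September 2021 – 6 March 2022; 23 November 2021 is inside that window, so Wynir Prefecture is at UTC+06:00.
01:00 Wynir Prefecture − 6h = 19:00 UTC (rolling into the previous day, 22 November 2021).
1 November 2021 is a Monday, so Sundays fall on 7, 14, 21, 28; the last is November 28.
1 February 2022 is a Tuesday, so Mondays fall on 7, 14, 21, 28; the last is February 28.
At the standard offset (UTC−00:30), 19:00 UTC − 0h30m = 18:30 Galath District standard time.
The standard-time date in Galath District, 22 November 2021, is outside the daylight-saving period (28 November 2021 – 28 February 2022), so Galath District is on standard time, UTC−00:30.
19:00 UTC − 0h30m = 18:30 Galath District.

18:30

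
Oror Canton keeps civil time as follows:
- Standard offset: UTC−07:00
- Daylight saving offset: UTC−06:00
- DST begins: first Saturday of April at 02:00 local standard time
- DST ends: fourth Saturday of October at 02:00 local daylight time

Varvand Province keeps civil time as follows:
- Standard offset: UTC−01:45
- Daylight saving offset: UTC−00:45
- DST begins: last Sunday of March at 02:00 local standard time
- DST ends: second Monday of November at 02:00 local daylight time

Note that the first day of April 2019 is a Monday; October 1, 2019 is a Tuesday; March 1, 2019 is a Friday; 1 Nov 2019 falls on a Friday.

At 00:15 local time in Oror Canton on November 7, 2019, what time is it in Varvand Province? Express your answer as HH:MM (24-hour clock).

06:30

1 April 2019 is a Monday, so the first Saturday is April 6.
1 October 2019 is a Tuesday, so the first Saturday is October 5 and the fourth is October 26.
November 7, 2019 does not fall between 6 April and 26 October, so daylight saving is not in effect and Oror Canton is at UTC−07:00.
00:15 Oror Canton + 7h = 07:15 UTC.
1 March 2019 is a Friday, so Sundays fall on 3, 10, 17, 24, 31; the last is March 31.
1 November 2019 is a Friday, so the first Monday is November 4 and the second is November 11.
At the standard offset (UTC−01:45), 07:15 UTC − 1h45m = 05:30 Varvand Province standard time.
Daylight saving runs 31 March – 11 November; the standard-time date in Varvand Province, November 7, 2019, is inside that window, so Varvand Province is at UTC−00:45.
07:15 UTC − 0h45m = 06:30 Varvand Province.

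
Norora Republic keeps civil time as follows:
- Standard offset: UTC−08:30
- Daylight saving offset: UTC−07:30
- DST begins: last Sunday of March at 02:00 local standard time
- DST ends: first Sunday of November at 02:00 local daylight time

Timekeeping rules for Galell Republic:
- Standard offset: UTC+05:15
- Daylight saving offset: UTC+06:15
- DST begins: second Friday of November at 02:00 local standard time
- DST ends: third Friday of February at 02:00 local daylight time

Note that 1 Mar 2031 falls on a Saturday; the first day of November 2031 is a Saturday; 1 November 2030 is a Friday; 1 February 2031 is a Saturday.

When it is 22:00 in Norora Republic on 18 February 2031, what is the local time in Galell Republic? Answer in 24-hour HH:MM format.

1 March 2031 is a Saturday, so Sundays fall on 2, 9, 16, 23, 30; the last is March 30.
1 November 2031 is a Saturday, so the first Sunday is November 2.
18 February 2031 does not fall between 30 March and 2 November, so daylight saving is not in effect and Norora Republic is at UTC−08:30.
22:00 Norora Republic + 8h30m = 06:30 UTC (rolling into the next day, 19 February 2031).
1 November 2030 is a Friday, so the first Friday is November 1 and the second is November 8.
1 February 2031 is a Saturday, so the first Friday is February 7 and the third is February 21.
At the standard offset (UTC+05:15), 06:30 UTC + 5h15m = 11:45 Galell Republic standard time.
Daylight saving runs 8 November 2030 – 21 February 2031; the standard-time date in Galell Republic, 19 February 2031, is inside that window, so Galell Republic is at UTC+06:15.
06:30 UTC + 6h15m = 12:45 Galell Republic.

12:45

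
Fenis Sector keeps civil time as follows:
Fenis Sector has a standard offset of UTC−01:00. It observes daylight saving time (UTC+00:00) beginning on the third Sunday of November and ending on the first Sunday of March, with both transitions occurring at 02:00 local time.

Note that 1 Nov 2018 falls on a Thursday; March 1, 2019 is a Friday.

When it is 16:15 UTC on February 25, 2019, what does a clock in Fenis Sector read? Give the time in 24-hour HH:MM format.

16:15

1 November 2018 is a Thursday, so the first Sunday is November 4 and the third is November 18.
1 March 2019 is a Friday, so the first Sunday is March 3.
At the standard offset (UTC−01:00), 16:15 UTC − 1h = 15:15 Fenis Sector standard time.
The standard-time date in Fenis Sector, February 25, 2019, falls between 18 November 2018 and 3 March 2019, so daylight saving is in effect and Fenis Sector is at UTC+00:00.
16:15 UTC + 0h = 16:15 local.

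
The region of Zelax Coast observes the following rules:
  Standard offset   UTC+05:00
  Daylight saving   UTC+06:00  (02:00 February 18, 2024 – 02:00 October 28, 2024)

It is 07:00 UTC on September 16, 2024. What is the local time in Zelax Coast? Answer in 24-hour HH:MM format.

At the standard offset (UTC+05:00), 07:00 UTC + 5h = 12:00 Zelax Coast standard time.
The standard-time date in Zelax Coast, September 16, 2024, lies within the daylight-saving period (18 February – 28 October), so Zelax Coast is on daylight time, UTC+06:00.
07:00 UTC + 6h = 13:00 local.

13:00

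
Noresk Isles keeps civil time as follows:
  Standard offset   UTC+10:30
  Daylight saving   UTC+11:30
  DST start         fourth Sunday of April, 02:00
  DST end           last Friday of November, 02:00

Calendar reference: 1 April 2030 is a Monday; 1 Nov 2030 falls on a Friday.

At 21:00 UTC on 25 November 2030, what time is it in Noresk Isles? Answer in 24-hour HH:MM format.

1 April 2030 is a Monday, so the first Sunday is April 7 and the fourth is April 28.
1 November 2030 is a Friday, so Fridays fall on 1, 8, 15, 22, 29; the last is November 29.
At the standard offset (UTC+10:30), 21:00 UTC + 10h30m = 07:30 Noresk Isles standard time (rolling into the next day, 26 November 2030).
The standard-time date in Noresk Isles, 26 November 2030, lies within the daylight-saving period (28 April – 29 November), so Noresk Isles is on daylight time, UTC+11:30.
21:00 UTC + 11h30m = 08:30 local (rolling into the next day, 26 November 2030).

08:30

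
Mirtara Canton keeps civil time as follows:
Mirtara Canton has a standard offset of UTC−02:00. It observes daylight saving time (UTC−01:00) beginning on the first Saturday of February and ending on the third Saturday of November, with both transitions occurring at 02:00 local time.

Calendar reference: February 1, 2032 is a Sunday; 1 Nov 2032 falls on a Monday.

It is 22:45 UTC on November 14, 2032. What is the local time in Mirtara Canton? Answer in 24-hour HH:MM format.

1 February 2032 is a Sunday, so the first Saturday is February 7.
1 November 2032 is a Monday, so the first Saturday is November 6 and the third is November 20.
At the standard offset (UTC−02:00), 22:45 UTC − 2h = 20:45 Mirtara Canton standard time.
The standard-time date in Mirtara Canton, November 14, 2032, lies within the daylight-saving period (7 February – 20 November), so Mirtara Canton is on daylight time, UTC−01:00.
22:45 UTC − 1h = 21:45 local.

21:45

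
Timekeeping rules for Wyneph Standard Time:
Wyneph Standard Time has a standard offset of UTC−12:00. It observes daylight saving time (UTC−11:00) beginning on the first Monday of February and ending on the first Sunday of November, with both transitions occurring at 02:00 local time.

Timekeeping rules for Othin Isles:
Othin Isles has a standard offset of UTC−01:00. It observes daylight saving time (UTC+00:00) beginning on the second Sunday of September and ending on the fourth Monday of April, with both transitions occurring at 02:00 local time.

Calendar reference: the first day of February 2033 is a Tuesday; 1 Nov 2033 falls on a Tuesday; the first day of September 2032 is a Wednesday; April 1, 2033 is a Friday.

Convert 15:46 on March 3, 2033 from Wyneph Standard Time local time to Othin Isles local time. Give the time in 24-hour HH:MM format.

1 February 2033 is a Tuesday, so the first Monday is February 7.
1 November 2033 is a Tuesday, so the first Sunday is November 6.
Daylight saving runs 7 February – 6 November; March 3, 2033 is inside that window, so Wyneph Standard Time is at UTC−11:00.
15:46 Wyneph Standard Time + 11h = 02:46 UTC (rolling into the next day, 4 March 2033).
1 September 2032 is a Wednesday, so the first Sunday is September 5 and the second is September 12.
1 April 2033 is a Friday, so the first Monday is April 4 and the fourth is April 25.
At the standard offset (UTC−01:00), 02:46 UTC − 1h = 01:46 Othin Isles standard time.
The standard-time date in Othin Isles, March 4, 2033, lies within the daylight-saving period (12 September 2032 – 25 April 2033), so Othin Isles is on daylight time, UTC+00:00.
02:46 UTC + 0h = 02:46 Othin Isles.

02:46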